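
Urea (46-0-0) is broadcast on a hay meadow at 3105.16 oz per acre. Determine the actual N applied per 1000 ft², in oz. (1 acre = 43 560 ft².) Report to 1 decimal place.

32.8 oz N per thousand sq ft

nitrogen per acre = 3105.16 × 46% = 1428.37 oz.
Convert to per 1000 ft²: 1428.37 × 0.0229568 = 32.7909 oz.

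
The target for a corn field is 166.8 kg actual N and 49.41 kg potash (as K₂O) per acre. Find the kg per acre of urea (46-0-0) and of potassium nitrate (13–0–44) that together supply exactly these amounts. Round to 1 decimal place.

330.9 kg urea, 112.3 kg potassium nitrate

With a, b = kg per acre of urea and potassium nitrate:
N: 0.46·a + 0.13·b = 166.8
K₂O: 0·a + 0.44·b = 49.41
Solving simultaneously: a = 330.873, b = 112.295.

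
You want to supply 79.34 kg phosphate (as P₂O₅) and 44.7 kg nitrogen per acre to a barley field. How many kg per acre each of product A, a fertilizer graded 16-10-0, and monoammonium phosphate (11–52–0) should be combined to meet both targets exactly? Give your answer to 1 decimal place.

Per-acre balance (a = product A, b = monoammonium phosphate):
P₂O₅: 0.1·a + 0.52·b = 79.34
N: 0.16·a + 0.11·b = 44.7
From row1: a = (79.34 − 0.52·b) / 0.1.
Into row2: 0.16·(79.34 − 0.52·b)/0.1 + 0.11·b = 44.7 → b = 113.911, a = 201.061.

201.1 kg product A, 113.9 kg monoammonium phosphate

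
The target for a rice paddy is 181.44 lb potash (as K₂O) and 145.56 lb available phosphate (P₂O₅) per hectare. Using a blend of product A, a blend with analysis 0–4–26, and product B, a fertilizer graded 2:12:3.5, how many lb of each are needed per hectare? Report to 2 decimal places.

With a, b = lb per hectare of product A and product B:
K₂O: 0.26·a + 0.035·b = 181.44
P₂O₅: 0.04·a + 0.12·b = 145.56
Solving simultaneously: a = 559.671, b = 1026.443.

559.67 lb product A, 1026.44 lb product B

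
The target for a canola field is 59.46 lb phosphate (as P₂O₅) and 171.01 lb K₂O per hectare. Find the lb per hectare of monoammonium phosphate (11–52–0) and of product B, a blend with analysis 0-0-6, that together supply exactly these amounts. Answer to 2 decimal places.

With a, b = lb per hectare of monoammonium phosphate and product B:
P₂O₅: 0.52·a + 0·b = 59.46
K₂O: 0·a + 0.06·b = 171.01
Solving simultaneously: a = 114.346, b = 2850.167.

114.35 lb monoammonium phosphate, 2850.17 lb product B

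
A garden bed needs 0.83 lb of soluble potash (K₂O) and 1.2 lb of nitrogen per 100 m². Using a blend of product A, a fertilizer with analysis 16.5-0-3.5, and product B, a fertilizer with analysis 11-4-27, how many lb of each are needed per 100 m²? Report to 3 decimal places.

Let a = lb of product A, b = lb of product B (per 100 m²).
K₂O: 0.035·a + 0.27·b = 0.83
N: 0.165·a + 0.11·b = 1.2
From row1: a = (0.83 − 0.27·b) / 0.035.
Into row2: 0.165·(0.83 − 0.27·b)/0.035 + 0.11·b = 1.2 → b = 2.33292, a = 5.71744.

5.717 lb product A, 2.333 lb product B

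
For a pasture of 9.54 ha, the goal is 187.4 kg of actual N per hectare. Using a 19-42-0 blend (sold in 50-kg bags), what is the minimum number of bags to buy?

189 bags

Product per hectare = 187.4 / 19% = 986.316 kg.
Total product = 986.316 × 9.54 = 9409.45 kg.
Bags = ⌈9409.45 / 50⌉ = 189.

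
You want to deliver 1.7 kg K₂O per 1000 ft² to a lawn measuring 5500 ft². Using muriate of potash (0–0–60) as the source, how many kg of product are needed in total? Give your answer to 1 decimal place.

15.6 kg

Product per 1000 ft² = 1.7 / 60% = 2.83333 kg.
Total product = 2.83333 × 5500 / 1000 = 15.5833 kg.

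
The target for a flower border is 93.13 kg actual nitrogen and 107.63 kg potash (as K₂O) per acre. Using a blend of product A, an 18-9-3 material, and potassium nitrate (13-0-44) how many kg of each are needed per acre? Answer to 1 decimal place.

Let a = kg of product A, b = kg of potassium nitrate (per acre).
N: 0.18·a + 0.13·b = 93.13
K₂O: 0.03·a + 0.44·b = 107.63
Solving simultaneously: a = 358.371, b = 220.179.

358.4 kg product A, 220.2 kg potassium nitrate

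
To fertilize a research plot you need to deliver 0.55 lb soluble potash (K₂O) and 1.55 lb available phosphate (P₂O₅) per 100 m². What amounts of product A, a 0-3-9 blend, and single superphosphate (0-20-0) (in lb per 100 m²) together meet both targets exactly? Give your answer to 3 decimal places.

6.111 lb product A, 6.833 lb single superphosphate

With a, b = lb per 100 m² of product A and single superphosphate:
K₂O: 0.09·a + 0·b = 0.55
P₂O₅: 0.03·a + 0.2·b = 1.55
From row1: a = (0.55 − 0·b) / 0.09.
Into row2: 0.03·(0.55 − 0·b)/0.09 + 0.2·b = 1.55 → b = 6.83333, a = 6.11111.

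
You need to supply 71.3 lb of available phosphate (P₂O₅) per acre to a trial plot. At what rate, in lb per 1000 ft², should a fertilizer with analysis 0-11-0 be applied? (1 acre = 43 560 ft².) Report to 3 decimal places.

14.880 lb of product per thousand sq ft

Product per acre = 71.3 / 11% = 648.182 lb.
Convert to per 1000 ft²: 648.182 × 0.0229568 = 14.8802 lb.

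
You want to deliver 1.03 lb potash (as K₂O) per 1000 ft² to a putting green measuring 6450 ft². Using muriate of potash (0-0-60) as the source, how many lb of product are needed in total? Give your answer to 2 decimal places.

Product per 1000 ft² = 1.03 / 60% = 1.71667 lb.
Total product = 1.71667 × 6450 / 1000 = 11.0725 lb.

11.07 lb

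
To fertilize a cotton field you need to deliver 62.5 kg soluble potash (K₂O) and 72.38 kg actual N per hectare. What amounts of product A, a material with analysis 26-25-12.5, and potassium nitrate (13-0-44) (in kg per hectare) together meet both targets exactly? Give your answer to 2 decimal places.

Let a = kg of product A, b = kg of potassium nitrate (per hectare).
K₂O: 0.125·a + 0.44·b = 62.5
N: 0.26·a + 0.13·b = 72.38
From row1: a = (62.5 − 0.44·b) / 0.125.
Into row2: 0.26·(62.5 − 0.44·b)/0.125 + 0.13·b = 72.38 → b = 73.3826, a = 241.693.

241.69 kg product A, 73.38 kg potassium nitrate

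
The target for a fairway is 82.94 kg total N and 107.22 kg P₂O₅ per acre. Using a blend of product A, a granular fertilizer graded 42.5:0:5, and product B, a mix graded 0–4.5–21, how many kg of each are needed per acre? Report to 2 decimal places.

With a, b = kg per acre of product A and product B:
N: 0.425·a + 0·b = 82.94
P₂O₅: 0·a + 0.045·b = 107.22
Solving simultaneously: a = 195.153, b = 2382.667.

195.15 kg product A, 2382.67 kg product B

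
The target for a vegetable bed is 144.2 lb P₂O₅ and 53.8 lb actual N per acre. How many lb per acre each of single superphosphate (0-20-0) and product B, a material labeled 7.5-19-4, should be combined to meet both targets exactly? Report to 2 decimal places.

39.53 lb single superphosphate, 717.33 lb product B

With a, b = lb per acre of single superphosphate and product B:
P₂O₅: 0.2·a + 0.19·b = 144.2
N: 0·a + 0.075·b = 53.8
Solving simultaneously: a = 39.5333, b = 717.333.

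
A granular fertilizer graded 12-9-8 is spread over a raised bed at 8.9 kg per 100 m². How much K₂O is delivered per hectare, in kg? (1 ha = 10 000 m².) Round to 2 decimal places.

K₂O per 100 m² = 8.9 × 8% = 0.712 kg.
Convert to per hectare: 0.712 × 100 = 71.2 kg.

71.20 kg K₂O per hectare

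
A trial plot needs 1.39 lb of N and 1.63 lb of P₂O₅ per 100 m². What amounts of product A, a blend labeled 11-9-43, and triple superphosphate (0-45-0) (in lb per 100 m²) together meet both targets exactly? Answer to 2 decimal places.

12.64 lb product A, 1.09 lb triple superphosphate

Let a = lb of product A, b = lb of triple superphosphate (per 100 m²).
N: 0.11·a + 0·b = 1.39
P₂O₅: 0.09·a + 0.45·b = 1.63
Eliminate b: (row1) − 0/0.45·(row2) → 0.11·a = 1.39, so a = 12.6364.
Then b = (1.63 − 0.09·12.6364) / 0.45 = 1.09495.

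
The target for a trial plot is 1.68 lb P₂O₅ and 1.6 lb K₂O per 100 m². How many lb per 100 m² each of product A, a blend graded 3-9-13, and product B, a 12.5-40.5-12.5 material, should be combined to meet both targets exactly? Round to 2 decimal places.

10.58 lb product A, 1.80 lb product B

Let a = lb of product A, b = lb of product B (per 100 m²).
P₂O₅: 0.09·a + 0.405·b = 1.68
K₂O: 0.13·a + 0.125·b = 1.6
From row1: a = (1.68 − 0.405·b) / 0.09.
Into row2: 0.13·(1.68 − 0.405·b)/0.09 + 0.125·b = 1.6 → b = 1.7971, a = 10.5797.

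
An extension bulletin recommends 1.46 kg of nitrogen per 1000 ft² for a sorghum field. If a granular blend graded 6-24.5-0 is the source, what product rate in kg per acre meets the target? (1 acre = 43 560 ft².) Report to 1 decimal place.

1060.0 kg of product per acre

Product per 1000 ft² = 1.46 / 6% = 24.3333 kg.
Convert to per acre: 24.3333 × 43.56 = 1059.96 kg.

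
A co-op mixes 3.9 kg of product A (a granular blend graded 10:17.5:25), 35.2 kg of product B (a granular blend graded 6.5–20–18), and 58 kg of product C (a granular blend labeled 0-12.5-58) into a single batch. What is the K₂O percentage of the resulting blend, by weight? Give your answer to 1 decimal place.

Total mass = 3.9 + 35.2 + 58 = 97.1 kg.
K₂O mass = 25%×3.9 + 18%×35.2 + 58%×58 = 40.951 kg.
% K₂O = 40.951 / 97.1 = 42.174%.

42.2% K₂O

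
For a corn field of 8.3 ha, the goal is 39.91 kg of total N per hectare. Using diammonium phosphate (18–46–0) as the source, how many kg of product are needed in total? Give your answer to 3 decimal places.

1840.294 kg

Product per hectare = 39.91 / 18% = 221.722 kg.
Total product = 221.722 × 8.3 = 1840.2944 kg.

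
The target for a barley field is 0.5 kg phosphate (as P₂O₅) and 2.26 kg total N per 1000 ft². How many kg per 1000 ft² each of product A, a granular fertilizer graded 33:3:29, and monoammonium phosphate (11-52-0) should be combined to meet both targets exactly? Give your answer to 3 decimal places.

Let a = kg of product A, b = kg of monoammonium phosphate (per 1000 ft²).
P₂O₅: 0.03·a + 0.52·b = 0.5
N: 0.33·a + 0.11·b = 2.26
Eliminate b: (row1) − 0.52/0.11·(row2) → -1.53·a = -10.1836, so a = 6.65597.
Then b = (2.26 − 0.33·6.65597) / 0.11 = 0.57754.

6.656 kg product A, 0.578 kg monoammonium phosphate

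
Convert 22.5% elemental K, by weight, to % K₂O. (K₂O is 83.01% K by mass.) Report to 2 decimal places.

%K₂O = 22.5 / 0.8301 = 27.1052%.

27.11% K₂O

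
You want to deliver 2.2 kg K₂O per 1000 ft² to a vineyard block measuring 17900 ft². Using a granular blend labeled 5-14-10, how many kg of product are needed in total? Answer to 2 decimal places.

Product per 1000 ft² = 2.2 / 10% = 22 kg.
Total product = 22 × 17900 / 1000 = 393.8 kg.

393.80 kg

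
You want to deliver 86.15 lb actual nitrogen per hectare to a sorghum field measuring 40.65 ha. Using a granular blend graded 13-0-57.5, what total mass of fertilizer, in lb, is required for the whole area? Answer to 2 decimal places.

Product per hectare = 86.15 / 13% = 662.692 lb.
Total product = 662.692 × 40.65 = 26938.442 lb.

26938.44 lb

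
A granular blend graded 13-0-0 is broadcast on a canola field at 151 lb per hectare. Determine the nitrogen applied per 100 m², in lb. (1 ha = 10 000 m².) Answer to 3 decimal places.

0.196 lb N per hundred sq m

nitrogen per hectare = 151 × 13% = 19.63 lb.
Convert to per 100 m²: 19.63 × 0.01 = 0.1963 lb.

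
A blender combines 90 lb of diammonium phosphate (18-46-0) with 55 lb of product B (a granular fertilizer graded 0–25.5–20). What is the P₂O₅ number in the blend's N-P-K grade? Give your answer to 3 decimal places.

Total mass = 90 + 55 = 145 lb.
P₂O₅ mass = 46%×90 + 25.5%×55 = 55.425 lb.
% P₂O₅ = 55.425 / 145 = 38.2241%.

38.224% P₂O₅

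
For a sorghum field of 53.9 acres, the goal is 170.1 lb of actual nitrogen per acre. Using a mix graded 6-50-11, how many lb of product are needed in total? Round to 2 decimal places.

Product per acre = 170.1 / 6% = 2835 lb.
Total product = 2835 × 53.9 = 152806.5 lb.

152806.50 lb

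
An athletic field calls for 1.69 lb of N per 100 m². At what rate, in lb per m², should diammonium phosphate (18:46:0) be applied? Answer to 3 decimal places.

Product per 100 m² = 1.69 / 18% = 9.38889 lb.
Convert to per m²: 9.38889 × 0.01 = 0.0938889 lb.

0.094 lb of product per sq m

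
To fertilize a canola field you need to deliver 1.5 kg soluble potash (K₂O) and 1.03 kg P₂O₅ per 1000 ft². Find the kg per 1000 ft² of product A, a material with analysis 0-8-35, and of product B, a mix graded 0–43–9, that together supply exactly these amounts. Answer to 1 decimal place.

Per-1000 ft² balance (a = product A, b = product B):
K₂O: 0.35·a + 0.09·b = 1.5
P₂O₅: 0.08·a + 0.43·b = 1.03
From row1: a = (1.5 − 0.09·b) / 0.35.
Into row2: 0.08·(1.5 − 0.09·b)/0.35 + 0.43·b = 1.03 → b = 1.6783, a = 3.85415.

3.9 kg product A, 1.7 kg product B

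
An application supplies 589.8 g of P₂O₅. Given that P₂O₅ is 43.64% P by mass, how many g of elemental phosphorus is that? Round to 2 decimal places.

257.39 g P

P = 589.8 × 0.4364 = 257.389 g.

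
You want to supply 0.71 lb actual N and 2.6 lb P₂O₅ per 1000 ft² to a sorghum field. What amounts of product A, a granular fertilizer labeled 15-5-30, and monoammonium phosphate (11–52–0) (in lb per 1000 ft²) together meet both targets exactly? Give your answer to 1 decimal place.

Per-1000 ft² balance (a = product A, b = monoammonium phosphate):
N: 0.15·a + 0.11·b = 0.71
P₂O₅: 0.05·a + 0.52·b = 2.6
From row1: a = (0.71 − 0.11·b) / 0.15.
Into row2: 0.05·(0.71 − 0.11·b)/0.15 + 0.52·b = 2.6 → b = 4.88966, a = 1.14759.

1.1 lb product A, 4.9 lb monoammonium phosphate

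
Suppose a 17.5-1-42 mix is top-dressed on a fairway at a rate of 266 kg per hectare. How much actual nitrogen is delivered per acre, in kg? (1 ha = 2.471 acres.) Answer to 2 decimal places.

nitrogen per hectare = 266 × 17.5% = 46.55 kg.
Convert to per acre: 46.55 × 0.404694 = 18.8385 kg.

18.84 kg N per acre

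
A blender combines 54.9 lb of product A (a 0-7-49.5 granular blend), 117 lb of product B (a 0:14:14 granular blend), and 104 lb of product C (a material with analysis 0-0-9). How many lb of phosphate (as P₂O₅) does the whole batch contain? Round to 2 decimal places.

20.22 lb P₂O₅

P₂O₅ mass = 7%×54.9 + 14%×117 + 0%×104 = 20.223 lb.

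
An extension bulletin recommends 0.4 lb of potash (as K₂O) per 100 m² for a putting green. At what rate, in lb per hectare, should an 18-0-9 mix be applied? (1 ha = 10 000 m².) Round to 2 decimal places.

444.44 lb of product per hectare

Product per 100 m² = 0.4 / 9% = 4.44444 lb.
Convert to per hectare: 4.44444 × 100 = 444.444 lb.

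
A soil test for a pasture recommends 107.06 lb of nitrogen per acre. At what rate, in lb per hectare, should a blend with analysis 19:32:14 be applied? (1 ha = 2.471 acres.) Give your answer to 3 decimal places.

1392.343 lb of product per hectare

Product per acre = 107.06 / 19% = 563.474 lb.
Convert to per hectare: 563.474 × 2.471 = 1392.34347 lb.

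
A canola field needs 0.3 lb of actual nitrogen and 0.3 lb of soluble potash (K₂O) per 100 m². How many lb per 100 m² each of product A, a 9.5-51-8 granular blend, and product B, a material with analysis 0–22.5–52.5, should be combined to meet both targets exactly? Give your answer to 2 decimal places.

3.16 lb product A, 0.09 lb product B

With a, b = lb per 100 m² of product A and product B:
N: 0.095·a + 0·b = 0.3
K₂O: 0.08·a + 0.525·b = 0.3
Eliminate a: (row1) − 0.095/0.08·(row2) → -0.623437·b = -0.05625, so b = 0.0902256.
Back-substitute: a = (0.3 − 0·0.0902256) / 0.095 = 3.15789.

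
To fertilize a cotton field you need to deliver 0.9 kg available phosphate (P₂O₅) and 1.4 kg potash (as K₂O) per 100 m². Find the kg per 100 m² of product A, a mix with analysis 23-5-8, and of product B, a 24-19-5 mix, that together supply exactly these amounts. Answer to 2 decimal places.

17.40 kg product A, 0.16 kg product B

Let a = kg of product A, b = kg of product B (per 100 m²).
P₂O₅: 0.05·a + 0.19·b = 0.9
K₂O: 0.08·a + 0.05·b = 1.4
Eliminate b: (row1) − 0.19/0.05·(row2) → -0.254·a = -4.42, so a = 17.4016.
Then b = (1.4 − 0.08·17.4016) / 0.05 = 0.15748.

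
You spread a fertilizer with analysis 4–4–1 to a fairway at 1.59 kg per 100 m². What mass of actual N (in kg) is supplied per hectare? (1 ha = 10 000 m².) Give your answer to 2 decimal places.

6.36 kg N per hectare

nitrogen per 100 m² = 1.59 × 4% = 0.0636 kg.
Convert to per hectare: 0.0636 × 100 = 6.36 kg.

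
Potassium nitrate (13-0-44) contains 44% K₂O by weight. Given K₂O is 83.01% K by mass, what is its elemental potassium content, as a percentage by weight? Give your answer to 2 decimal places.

%K = 44 × 0.8301 = 36.5244%.

36.52% K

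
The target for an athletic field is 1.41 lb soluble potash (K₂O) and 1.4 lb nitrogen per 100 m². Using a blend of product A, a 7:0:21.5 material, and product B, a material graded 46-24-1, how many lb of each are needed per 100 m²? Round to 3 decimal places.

Per-100 m² balance (a = product A, b = product B):
K₂O: 0.215·a + 0.01·b = 1.41
N: 0.07·a + 0.46·b = 1.4
Solving simultaneously: a = 6.46232, b = 2.06008.

6.462 lb product A, 2.060 lb product B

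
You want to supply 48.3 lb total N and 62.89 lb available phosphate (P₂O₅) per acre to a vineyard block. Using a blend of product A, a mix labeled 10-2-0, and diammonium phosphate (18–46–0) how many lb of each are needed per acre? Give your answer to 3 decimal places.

With a, b = lb per acre of product A and diammonium phosphate:
N: 0.1·a + 0.18·b = 48.3
P₂O₅: 0.02·a + 0.46·b = 62.89
Eliminate b: (row1) − 0.18/0.46·(row2) → 0.0921739·a = 23.6909, so a = 257.0236.
Then b = (62.89 − 0.02·257.0236) / 0.46 = 125.54245.

257.024 lb product A, 125.542 lb diammonium phosphate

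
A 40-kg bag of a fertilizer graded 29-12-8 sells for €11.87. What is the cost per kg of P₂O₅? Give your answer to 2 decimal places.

P₂O₅ in bag = 40 × 12% = 4.8 kg.
Cost per kg P₂O₅ = €11.87 / 4.8 = €2.4729.

€2.47 per kg P₂O₅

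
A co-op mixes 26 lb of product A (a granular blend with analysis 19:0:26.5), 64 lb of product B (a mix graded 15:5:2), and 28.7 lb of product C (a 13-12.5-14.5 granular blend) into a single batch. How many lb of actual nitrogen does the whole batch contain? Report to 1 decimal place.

18.3 lb N

N mass = 19%×26 + 15%×64 + 13%×28.7 = 18.271 lb.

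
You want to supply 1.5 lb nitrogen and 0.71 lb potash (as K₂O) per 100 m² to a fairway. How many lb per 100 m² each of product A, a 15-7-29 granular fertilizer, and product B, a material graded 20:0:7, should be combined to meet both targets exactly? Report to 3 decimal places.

0.779 lb product A, 6.916 lb product B

Per-100 m² balance (a = product A, b = product B):
N: 0.15·a + 0.2·b = 1.5
K₂O: 0.29·a + 0.07·b = 0.71
Solving simultaneously: a = 0.778947, b = 6.91579.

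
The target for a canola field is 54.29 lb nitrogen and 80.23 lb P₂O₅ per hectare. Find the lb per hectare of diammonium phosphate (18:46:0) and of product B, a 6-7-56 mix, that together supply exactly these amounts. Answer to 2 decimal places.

67.57 lb diammonium phosphate, 702.13 lb product B

Let a = lb of diammonium phosphate, b = lb of product B (per hectare).
N: 0.18·a + 0.06·b = 54.29
P₂O₅: 0.46·a + 0.07·b = 80.23
Eliminate a: (row1) − 0.18/0.46·(row2) → 0.0326087·b = 22.8957, so b = 702.133.
Back-substitute: a = (54.29 − 0.06·702.133) / 0.18 = 67.5667.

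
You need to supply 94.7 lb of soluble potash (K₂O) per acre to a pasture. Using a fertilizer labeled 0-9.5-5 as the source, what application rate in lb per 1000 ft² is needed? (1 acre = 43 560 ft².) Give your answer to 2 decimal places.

Product per acre = 94.7 / 5% = 1894 lb.
Convert to per 1000 ft²: 1894 × 0.0229568 = 43.4803 lb.

43.48 lb of product per thousand sq ft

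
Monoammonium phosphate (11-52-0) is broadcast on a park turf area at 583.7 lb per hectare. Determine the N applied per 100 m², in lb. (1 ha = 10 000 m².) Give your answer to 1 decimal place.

nitrogen per hectare = 583.7 × 11% = 64.207 lb.
Convert to per 100 m²: 64.207 × 0.01 = 0.64207 lb.

0.6 lb N per hundred sq m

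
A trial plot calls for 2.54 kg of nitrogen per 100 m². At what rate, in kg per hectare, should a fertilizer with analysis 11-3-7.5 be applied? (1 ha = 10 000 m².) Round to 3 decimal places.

Product per 100 m² = 2.54 / 11% = 23.0909 kg.
Convert to per hectare: 23.0909 × 100 = 2309.0909 kg.

2309.091 kg of product per hectare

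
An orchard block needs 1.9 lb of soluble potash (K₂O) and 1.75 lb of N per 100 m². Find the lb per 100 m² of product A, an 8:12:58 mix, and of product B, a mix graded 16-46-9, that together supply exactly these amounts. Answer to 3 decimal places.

1.711 lb product A, 10.082 lb product B

With a, b = lb per 100 m² of product A and product B:
K₂O: 0.58·a + 0.09·b = 1.9
N: 0.08·a + 0.16·b = 1.75
Eliminate b: (row1) − 0.09/0.16·(row2) → 0.535·a = 0.915625, so a = 1.71145.
Then b = (1.75 − 0.08·1.71145) / 0.16 = 10.0818.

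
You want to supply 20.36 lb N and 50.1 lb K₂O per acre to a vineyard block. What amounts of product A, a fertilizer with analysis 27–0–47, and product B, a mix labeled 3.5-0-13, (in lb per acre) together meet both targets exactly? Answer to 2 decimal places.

47.90 lb product A, 212.21 lb product B

Let a = lb of product A, b = lb of product B (per acre).
N: 0.27·a + 0.035·b = 20.36
K₂O: 0.47·a + 0.13·b = 50.1
Eliminate a: (row1) − 0.27/0.47·(row2) → -0.0396809·b = -8.42085, so b = 212.214.
Back-substitute: a = (20.36 − 0.035·212.214) / 0.27 = 47.8981.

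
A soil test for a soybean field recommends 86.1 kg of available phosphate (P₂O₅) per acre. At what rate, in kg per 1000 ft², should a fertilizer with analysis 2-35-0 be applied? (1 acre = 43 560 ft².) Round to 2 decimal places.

5.65 kg of product per thousand sq ft

Product per acre = 86.1 / 35% = 246 kg.
Convert to per 1000 ft²: 246 × 0.0229568 = 5.64738 kg.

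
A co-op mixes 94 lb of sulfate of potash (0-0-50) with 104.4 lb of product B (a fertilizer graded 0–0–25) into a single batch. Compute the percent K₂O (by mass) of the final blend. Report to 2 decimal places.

36.84% K₂O

Total mass = 94 + 104.4 = 198.4 lb.
K₂O mass = 50%×94 + 25%×104.4 = 73.1 lb.
% K₂O = 73.1 / 198.4 = 36.8448%.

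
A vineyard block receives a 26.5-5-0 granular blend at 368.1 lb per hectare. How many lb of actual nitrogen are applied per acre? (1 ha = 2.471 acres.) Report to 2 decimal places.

nitrogen per hectare = 368.1 × 26.5% = 97.5465 lb.
Convert to per acre: 97.5465 × 0.404694 = 39.4765 lb.

39.48 lb N per acre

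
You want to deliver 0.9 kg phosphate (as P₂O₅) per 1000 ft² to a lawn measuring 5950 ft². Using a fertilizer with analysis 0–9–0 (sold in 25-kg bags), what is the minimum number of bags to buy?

3 bags

Product per 1000 ft² = 0.9 / 9% = 10 kg.
Total product = 10 × 5950 / 1000 = 59.5 kg.
Bags = ⌈59.5 / 25⌉ = 3.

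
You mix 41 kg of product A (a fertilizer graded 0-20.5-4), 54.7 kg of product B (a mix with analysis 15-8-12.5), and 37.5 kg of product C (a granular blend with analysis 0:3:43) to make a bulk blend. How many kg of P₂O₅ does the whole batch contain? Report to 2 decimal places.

13.91 kg P₂O₅

P₂O₅ mass = 20.5%×41 + 8%×54.7 + 3%×37.5 = 13.906 kg.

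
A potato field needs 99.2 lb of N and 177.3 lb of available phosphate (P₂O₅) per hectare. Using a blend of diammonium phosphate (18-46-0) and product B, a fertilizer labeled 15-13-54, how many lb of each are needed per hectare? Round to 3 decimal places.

Let a = lb of diammonium phosphate, b = lb of product B (per hectare).
N: 0.18·a + 0.15·b = 99.2
P₂O₅: 0.46·a + 0.13·b = 177.3
Eliminate b: (row1) − 0.15/0.13·(row2) → -0.350769·a = -105.377, so a = 300.4167.
Then b = (177.3 − 0.46·300.4167) / 0.13 = 300.8333.

300.417 lb diammonium phosphate, 300.833 lb product B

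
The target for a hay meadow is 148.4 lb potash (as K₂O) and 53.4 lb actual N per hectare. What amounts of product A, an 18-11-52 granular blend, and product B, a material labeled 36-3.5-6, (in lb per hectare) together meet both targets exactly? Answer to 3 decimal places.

284.694 lb product A, 5.986 lb product B

Per-hectare balance (a = product A, b = product B):
K₂O: 0.52·a + 0.06·b = 148.4
N: 0.18·a + 0.36·b = 53.4
Eliminate a: (row1) − 0.52/0.18·(row2) → -0.98·b = -5.86667, so b = 5.98639.
Back-substitute: a = (148.4 − 0.06·5.98639) / 0.52 = 284.6939.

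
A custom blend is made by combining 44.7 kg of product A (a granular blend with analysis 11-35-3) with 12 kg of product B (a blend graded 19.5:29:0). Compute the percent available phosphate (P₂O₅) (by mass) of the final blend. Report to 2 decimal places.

33.73% P₂O₅

Total mass = 44.7 + 12 = 56.7 kg.
P₂O₅ mass = 35%×44.7 + 29%×12 = 19.125 kg.
% P₂O₅ = 19.125 / 56.7 = 33.7302%.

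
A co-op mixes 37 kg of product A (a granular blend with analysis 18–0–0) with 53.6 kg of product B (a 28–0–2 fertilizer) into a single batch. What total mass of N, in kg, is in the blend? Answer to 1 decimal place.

21.7 kg N

N mass = 18%×37 + 28%×53.6 = 21.668 kg.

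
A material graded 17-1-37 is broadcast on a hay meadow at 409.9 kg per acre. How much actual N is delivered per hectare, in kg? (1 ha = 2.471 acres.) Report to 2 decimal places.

172.19 kg N per hectare

nitrogen per acre = 409.9 × 17% = 69.683 kg.
Convert to per hectare: 69.683 × 2.471 = 172.187 kg.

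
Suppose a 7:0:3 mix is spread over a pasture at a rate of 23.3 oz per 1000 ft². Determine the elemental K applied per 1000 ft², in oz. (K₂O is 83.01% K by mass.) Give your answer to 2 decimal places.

0.58 oz K per thousand sq ft

K₂O per 1000 ft² = 23.3 × 3% = 0.699 oz.
Elemental K = 0.699 × 0.8301 = 0.58024 oz per 1000 ft².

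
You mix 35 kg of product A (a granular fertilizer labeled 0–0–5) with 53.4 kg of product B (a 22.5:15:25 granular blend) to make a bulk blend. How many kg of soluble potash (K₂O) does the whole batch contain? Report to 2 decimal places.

K₂O mass = 5%×35 + 25%×53.4 = 15.1 kg.

15.10 kg K₂O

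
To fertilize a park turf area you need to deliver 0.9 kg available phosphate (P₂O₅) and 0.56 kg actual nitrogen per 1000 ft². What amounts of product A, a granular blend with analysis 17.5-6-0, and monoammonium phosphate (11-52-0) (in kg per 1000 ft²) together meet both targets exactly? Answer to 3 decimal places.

2.277 kg product A, 1.468 kg monoammonium phosphate

Let a = kg of product A, b = kg of monoammonium phosphate (per 1000 ft²).
P₂O₅: 0.06·a + 0.52·b = 0.9
N: 0.175·a + 0.11·b = 0.56
From row1: a = (0.9 − 0.52·b) / 0.06.
Into row2: 0.175·(0.9 − 0.52·b)/0.06 + 0.11·b = 0.56 → b = 1.46801, a = 2.27725.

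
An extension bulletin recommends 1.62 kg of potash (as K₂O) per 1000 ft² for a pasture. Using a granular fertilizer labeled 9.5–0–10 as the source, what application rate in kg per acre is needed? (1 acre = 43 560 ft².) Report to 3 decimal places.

Product per 1000 ft² = 1.62 / 10% = 16.2 kg.
Convert to per acre: 16.2 × 43.56 = 705.672 kg.

705.672 kg of product per acre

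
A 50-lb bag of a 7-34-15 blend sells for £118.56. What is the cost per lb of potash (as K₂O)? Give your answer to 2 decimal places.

£15.81 per lb K₂O

K₂O in bag = 50 × 15% = 7.5 lb.
Cost per lb K₂O = £118.56 / 7.5 = £15.8080.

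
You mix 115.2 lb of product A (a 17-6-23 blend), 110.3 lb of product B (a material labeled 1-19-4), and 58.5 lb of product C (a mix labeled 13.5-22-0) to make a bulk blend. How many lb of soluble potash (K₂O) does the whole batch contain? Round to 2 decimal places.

K₂O mass = 23%×115.2 + 4%×110.3 + 0%×58.5 = 30.908 lb.

30.91 lb K₂O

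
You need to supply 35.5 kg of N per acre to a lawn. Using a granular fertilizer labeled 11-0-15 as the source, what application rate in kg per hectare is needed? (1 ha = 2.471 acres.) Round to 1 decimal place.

797.5 kg of product per hectare

Product per acre = 35.5 / 11% = 322.727 kg.
Convert to per hectare: 322.727 × 2.471 = 797.459 kg.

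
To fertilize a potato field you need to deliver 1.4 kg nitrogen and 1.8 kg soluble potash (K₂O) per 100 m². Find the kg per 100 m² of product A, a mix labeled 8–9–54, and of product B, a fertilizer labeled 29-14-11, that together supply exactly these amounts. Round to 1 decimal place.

Per-100 m² balance (a = product A, b = product B):
N: 0.08·a + 0.29·b = 1.4
K₂O: 0.54·a + 0.11·b = 1.8
Eliminate a: (row1) − 0.08/0.54·(row2) → 0.273704·b = 1.13333, so b = 4.14073.
Back-substitute: a = (1.4 − 0.29·4.14073) / 0.08 = 2.48985.

2.5 kg product A, 4.1 kg product B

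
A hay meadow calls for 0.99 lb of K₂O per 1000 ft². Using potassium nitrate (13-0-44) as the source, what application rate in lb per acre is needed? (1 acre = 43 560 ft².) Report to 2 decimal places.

Product per 1000 ft² = 0.99 / 44% = 2.25 lb.
Convert to per acre: 2.25 × 43.56 = 98.01 lb.

98.01 lb of product per acre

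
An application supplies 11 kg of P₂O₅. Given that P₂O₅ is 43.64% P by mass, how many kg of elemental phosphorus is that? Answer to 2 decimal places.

4.80 kg P

P = 11 × 0.4364 = 4.8004 kg.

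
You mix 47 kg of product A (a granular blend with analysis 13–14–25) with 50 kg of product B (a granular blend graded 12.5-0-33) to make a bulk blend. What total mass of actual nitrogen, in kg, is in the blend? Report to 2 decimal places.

N mass = 13%×47 + 12.5%×50 = 12.36 kg.

12.36 kg N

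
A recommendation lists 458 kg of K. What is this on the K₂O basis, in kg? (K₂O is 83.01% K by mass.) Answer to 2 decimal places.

K₂O = 458 / 0.8301 = 551.741 kg.

551.74 kg K₂O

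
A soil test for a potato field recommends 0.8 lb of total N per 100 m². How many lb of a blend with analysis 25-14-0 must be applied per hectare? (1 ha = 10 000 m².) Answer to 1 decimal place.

Product per 100 m² = 0.8 / 25% = 3.2 lb.
Convert to per hectare: 3.2 × 100 = 320 lb.

320.0 lb of product per hectare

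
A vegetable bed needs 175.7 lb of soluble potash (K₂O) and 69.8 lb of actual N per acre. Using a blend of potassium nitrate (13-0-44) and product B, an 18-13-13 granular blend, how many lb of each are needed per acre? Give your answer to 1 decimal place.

362.0 lb potassium nitrate, 126.3 lb product B

With a, b = lb per acre of potassium nitrate and product B:
K₂O: 0.44·a + 0.13·b = 175.7
N: 0.13·a + 0.18·b = 69.8
Eliminate a: (row1) − 0.44/0.13·(row2) → -0.479231·b = -60.5462, so b = 126.34.
Back-substitute: a = (175.7 − 0.13·126.34) / 0.44 = 361.99.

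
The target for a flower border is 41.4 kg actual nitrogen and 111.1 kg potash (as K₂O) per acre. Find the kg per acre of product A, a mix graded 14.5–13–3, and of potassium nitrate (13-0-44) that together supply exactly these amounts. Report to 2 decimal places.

Let a = kg of product A, b = kg of potassium nitrate (per acre).
N: 0.145·a + 0.13·b = 41.4
K₂O: 0.03·a + 0.44·b = 111.1
Solving simultaneously: a = 62.9883, b = 248.205.

62.99 kg product A, 248.21 kg potassium nitrate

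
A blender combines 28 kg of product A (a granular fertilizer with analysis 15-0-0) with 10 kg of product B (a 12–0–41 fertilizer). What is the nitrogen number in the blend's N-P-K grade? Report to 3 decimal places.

14.211% N

Total mass = 28 + 10 = 38 kg.
N mass = 15%×28 + 12%×10 = 5.4 kg.
% N = 5.4 / 38 = 14.2105%.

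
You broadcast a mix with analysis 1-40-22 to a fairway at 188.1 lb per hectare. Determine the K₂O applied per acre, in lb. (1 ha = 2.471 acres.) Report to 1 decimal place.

16.7 lb K₂O per acre

K₂O per hectare = 188.1 × 22% = 41.382 lb.
Convert to per acre: 41.382 × 0.404694 = 16.7471 lb.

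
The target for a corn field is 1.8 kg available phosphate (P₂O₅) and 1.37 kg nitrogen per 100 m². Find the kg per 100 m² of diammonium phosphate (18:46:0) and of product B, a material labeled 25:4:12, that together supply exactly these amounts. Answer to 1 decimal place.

3.7 kg diammonium phosphate, 2.8 kg product B

With a, b = kg per 100 m² of diammonium phosphate and product B:
P₂O₅: 0.46·a + 0.04·b = 1.8
N: 0.18·a + 0.25·b = 1.37
Eliminate a: (row1) − 0.46/0.18·(row2) → -0.598889·b = -1.70111, so b = 2.84045.
Back-substitute: a = (1.8 − 0.04·2.84045) / 0.46 = 3.66605.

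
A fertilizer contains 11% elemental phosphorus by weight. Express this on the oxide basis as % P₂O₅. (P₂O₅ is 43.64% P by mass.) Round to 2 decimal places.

25.21% P₂O₅

%P₂O₅ = 11 / 0.4364 = 25.2062%.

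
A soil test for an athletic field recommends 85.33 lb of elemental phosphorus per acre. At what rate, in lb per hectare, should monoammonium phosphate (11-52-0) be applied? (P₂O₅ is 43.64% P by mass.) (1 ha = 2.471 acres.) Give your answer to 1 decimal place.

929.2 lb of product per hectare

As P₂O₅: 85.33 / 0.4364 = 195.532 lb per acre.
Product per acre = 195.532 / 52% = 376.022 lb.
Convert to per hectare: 376.022 × 2.471 = 929.151 lb.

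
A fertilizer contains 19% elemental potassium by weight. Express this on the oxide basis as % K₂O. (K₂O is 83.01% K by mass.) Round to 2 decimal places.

22.89% K₂O

%K₂O = 19 / 0.8301 = 22.8888%.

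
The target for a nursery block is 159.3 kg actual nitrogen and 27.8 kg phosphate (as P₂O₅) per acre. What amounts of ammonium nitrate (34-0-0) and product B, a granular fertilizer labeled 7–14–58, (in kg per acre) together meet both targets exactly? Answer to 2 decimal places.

427.65 kg ammonium nitrate, 198.57 kg product B

Per-acre balance (a = ammonium nitrate, b = product B):
N: 0.34·a + 0.07·b = 159.3
P₂O₅: 0·a + 0.14·b = 27.8
Solving simultaneously: a = 427.647, b = 198.571.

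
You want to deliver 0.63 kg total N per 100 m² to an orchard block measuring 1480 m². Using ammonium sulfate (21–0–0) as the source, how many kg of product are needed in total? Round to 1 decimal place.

44.4 kg

Product per 100 m² = 0.63 / 21% = 3 kg.
Total product = 3 × 1480 / 100 = 44.4 kg.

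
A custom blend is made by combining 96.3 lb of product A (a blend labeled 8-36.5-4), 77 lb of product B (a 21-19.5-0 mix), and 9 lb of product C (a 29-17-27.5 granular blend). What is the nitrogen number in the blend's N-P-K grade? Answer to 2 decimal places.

14.53% N

Total mass = 96.3 + 77 + 9 = 182.3 lb.
N mass = 8%×96.3 + 21%×77 + 29%×9 = 26.484 lb.
% N = 26.484 / 182.3 = 14.5277%.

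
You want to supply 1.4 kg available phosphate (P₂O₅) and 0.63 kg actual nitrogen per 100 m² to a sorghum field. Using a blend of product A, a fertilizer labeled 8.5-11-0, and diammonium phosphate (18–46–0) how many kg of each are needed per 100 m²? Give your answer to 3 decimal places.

1.959 kg product A, 2.575 kg diammonium phosphate

Per-100 m² balance (a = product A, b = diammonium phosphate):
P₂O₅: 0.11·a + 0.46·b = 1.4
N: 0.085·a + 0.18·b = 0.63
Eliminate b: (row1) − 0.46/0.18·(row2) → -0.107222·a = -0.21, so a = 1.95855.
Then b = (0.63 − 0.085·1.95855) / 0.18 = 2.57513.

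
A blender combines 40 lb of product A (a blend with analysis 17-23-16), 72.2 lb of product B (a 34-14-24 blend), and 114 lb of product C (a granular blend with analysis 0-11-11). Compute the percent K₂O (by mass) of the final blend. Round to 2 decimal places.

Total mass = 40 + 72.2 + 114 = 226.2 lb.
K₂O mass = 16%×40 + 24%×72.2 + 11%×114 = 36.268 lb.
% K₂O = 36.268 / 226.2 = 16.0336%.

16.03% K₂O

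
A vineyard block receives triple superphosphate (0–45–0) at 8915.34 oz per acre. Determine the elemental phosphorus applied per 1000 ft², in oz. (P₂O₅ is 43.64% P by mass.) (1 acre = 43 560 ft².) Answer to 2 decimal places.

P₂O₅ per acre = 8915.34 × 45% = 4011.9 oz.
Elemental P = 4011.9 × 0.4364 = 1750.79 oz per acre.
Convert to per 1000 ft²: 1750.79 × 0.0229568 = 40.1927 oz.

40.19 oz P per thousand sq ft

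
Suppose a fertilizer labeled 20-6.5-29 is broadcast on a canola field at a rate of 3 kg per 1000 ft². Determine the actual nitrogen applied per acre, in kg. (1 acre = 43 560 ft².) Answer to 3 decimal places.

26.136 kg N per acre

nitrogen per 1000 ft² = 3 × 20% = 0.6 kg.
Convert to per acre: 0.6 × 43.56 = 26.136 kg.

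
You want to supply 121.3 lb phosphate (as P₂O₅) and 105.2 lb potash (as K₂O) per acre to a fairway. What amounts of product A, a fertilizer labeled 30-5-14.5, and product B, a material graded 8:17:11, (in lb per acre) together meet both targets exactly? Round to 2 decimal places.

237.13 lb product A, 643.79 lb product B

Let a = lb of product A, b = lb of product B (per acre).
P₂O₅: 0.05·a + 0.17·b = 121.3
K₂O: 0.145·a + 0.11·b = 105.2
Solving simultaneously: a = 237.128, b = 643.786.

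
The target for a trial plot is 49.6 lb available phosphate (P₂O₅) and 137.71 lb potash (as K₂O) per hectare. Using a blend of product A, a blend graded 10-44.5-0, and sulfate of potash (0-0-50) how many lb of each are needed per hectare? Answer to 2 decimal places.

111.46 lb product A, 275.42 lb sulfate of potash

Let a = lb of product A, b = lb of sulfate of potash (per hectare).
P₂O₅: 0.445·a + 0·b = 49.6
K₂O: 0·a + 0.5·b = 137.71
Solving simultaneously: a = 111.461, b = 275.42.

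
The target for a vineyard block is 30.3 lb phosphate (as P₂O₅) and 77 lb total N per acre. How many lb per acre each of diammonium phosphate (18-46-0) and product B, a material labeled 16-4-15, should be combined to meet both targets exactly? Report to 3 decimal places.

26.627 lb diammonium phosphate, 451.295 lb product B

With a, b = lb per acre of diammonium phosphate and product B:
P₂O₅: 0.46·a + 0.04·b = 30.3
N: 0.18·a + 0.16·b = 77
Eliminate a: (row1) − 0.46/0.18·(row2) → -0.368889·b = -166.478, so b = 451.2952.
Back-substitute: a = (30.3 − 0.04·451.2952) / 0.46 = 26.6265.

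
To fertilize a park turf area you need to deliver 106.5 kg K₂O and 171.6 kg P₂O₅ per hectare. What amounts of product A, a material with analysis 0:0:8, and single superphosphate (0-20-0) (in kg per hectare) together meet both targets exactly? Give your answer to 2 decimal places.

With a, b = kg per hectare of product A and single superphosphate:
K₂O: 0.08·a + 0·b = 106.5
P₂O₅: 0·a + 0.2·b = 171.6
Solving simultaneously: a = 1331.25, b = 858.

1331.25 kg product A, 858.00 kg single superphosphate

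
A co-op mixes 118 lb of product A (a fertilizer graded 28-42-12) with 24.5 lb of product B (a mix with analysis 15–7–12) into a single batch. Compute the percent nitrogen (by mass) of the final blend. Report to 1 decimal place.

Total mass = 118 + 24.5 = 142.5 lb.
N mass = 28%×118 + 15%×24.5 = 36.715 lb.
% N = 36.715 / 142.5 = 25.7649%.

25.8% N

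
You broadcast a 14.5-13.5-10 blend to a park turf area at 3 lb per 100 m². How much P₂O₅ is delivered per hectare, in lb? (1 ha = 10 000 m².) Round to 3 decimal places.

P₂O₅ per 100 m² = 3 × 13.5% = 0.405 lb.
Convert to per hectare: 0.405 × 100 = 40.5 lb.

40.500 lb P₂O₅ per hectare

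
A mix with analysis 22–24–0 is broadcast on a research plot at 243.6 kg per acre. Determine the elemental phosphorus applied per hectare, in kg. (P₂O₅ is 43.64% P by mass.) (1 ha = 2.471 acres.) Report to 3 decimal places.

63.044 kg P per hectare

P₂O₅ per acre = 243.6 × 24% = 58.464 kg.
Elemental P = 58.464 × 0.4364 = 25.5137 kg per acre.
Convert to per hectare: 25.5137 × 2.471 = 63.0443 kg.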